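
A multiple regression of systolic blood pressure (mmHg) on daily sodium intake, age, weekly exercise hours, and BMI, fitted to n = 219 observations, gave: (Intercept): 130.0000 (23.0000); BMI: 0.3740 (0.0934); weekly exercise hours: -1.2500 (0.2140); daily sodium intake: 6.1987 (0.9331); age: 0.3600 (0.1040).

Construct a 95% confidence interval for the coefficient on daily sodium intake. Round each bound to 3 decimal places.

Read off: b = 6.1987, SE = 0.9331 for daily sodium intake.
df = n − k − 1 = 219 − 4 − 1 = 214.
t* = t_{0.025, 214} = 1.971111.
Margin = t* × SE = 1.971111 × 0.9331 = 1.83924.
CI: 6.1987 ± 1.83924 → (4.359, 8.038).

(4.359, 8.038)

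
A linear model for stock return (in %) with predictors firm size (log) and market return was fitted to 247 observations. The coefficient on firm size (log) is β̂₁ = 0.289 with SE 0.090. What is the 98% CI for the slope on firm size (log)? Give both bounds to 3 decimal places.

df = n − k − 1 = 247 − 2 − 1 = 244.
t* = t_{0.01, 244} = 2.341728.
Margin = t* × SE = 2.341728 × 0.090 = 0.21076.
CI: 0.289 ± 0.21076 → (0.078, 0.500).
With 98% confidence, each one-unit increase in firm size (log) is associated with a change of between 0.078 and 0.500 % in stock return, holding the other predictors fixed.

(0.078, 0.500)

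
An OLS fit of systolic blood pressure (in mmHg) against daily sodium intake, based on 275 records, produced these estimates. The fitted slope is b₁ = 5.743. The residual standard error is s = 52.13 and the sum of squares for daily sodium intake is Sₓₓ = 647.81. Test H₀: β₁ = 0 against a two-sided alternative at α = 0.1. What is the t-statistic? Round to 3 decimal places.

t = 2.804

SE(b₁) = s/√Sₓₓ = 52.13/√647.81 = 2.04816.
t = 5.743 / 2.04816 = 2.804.
df = n − 2 = 273.
Two-sided p ≈ 0.0054, which is < 0.1, so reject H₀.
There is evidence that daily sodium intake is associated with systolic blood pressure.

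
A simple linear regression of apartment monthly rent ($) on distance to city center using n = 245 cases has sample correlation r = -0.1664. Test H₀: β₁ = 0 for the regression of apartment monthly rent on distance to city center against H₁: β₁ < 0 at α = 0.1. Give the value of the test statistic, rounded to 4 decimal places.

t = r·√(n − 2)/√(1 − r²) = -0.1664·√243/√0.972311 = -2.6306.
df = n − 2 = 243.
One-sided p ≈ 0.0045, which is < 0.1, so reject H₀.
There is evidence of a linear association between distance to city center and apartment monthly rent.

t = -2.6306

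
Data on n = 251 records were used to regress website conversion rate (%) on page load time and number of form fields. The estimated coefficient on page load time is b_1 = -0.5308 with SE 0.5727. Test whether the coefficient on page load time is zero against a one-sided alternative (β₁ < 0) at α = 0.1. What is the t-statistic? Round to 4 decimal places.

H₀: β₁ = 0 vs H₁: β₁ < 0.
t = (b_1 − β₁⁰)/SE = -0.5308 / 0.5727 = -0.9268.
df = n − k − 1 = 251 − 2 − 1 = 248.
One-sided p ≈ 0.1775, which is ≥ 0.1, so fail to reject H₀.
The data do not give significant evidence that the true slope on page load time is negative, holding the other predictors fixed.

t = -0.9268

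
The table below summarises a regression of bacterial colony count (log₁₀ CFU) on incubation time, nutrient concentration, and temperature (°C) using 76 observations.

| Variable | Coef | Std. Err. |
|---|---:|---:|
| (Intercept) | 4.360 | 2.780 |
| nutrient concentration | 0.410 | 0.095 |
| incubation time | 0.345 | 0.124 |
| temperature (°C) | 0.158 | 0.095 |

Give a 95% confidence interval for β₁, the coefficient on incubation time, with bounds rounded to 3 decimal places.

(0.098, 0.592)

Read off: b = 0.345, SE = 0.124 for incubation time.
df = n − k − 1 = 76 − 3 − 1 = 72.
t* = t_{0.025, 72} = 1.993464.
Margin = t* × SE = 1.993464 × 0.124 = 0.24719.
CI: 0.345 ± 0.24719 → (0.098, 0.592).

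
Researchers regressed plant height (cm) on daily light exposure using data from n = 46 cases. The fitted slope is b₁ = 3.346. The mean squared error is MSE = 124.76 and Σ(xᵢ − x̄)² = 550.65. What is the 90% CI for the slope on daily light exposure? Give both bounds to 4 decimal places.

SE(b₁) = √(MSE/Sₓₓ) = √(124.76/550.65) = 0.475992.
df = n − 2 = 44.
t* = t_{0.05, 44} = 1.68023.
Margin = t* × SE = 1.68023 × 0.475992 = 0.799776.
CI: 3.346 ± 0.799776 → (2.5462, 4.1458).
With 90% confidence, each one-unit increase in daily light exposure is associated with a change of between 2.5462 and 4.1458 cm in plant height.

(2.5462, 4.1458)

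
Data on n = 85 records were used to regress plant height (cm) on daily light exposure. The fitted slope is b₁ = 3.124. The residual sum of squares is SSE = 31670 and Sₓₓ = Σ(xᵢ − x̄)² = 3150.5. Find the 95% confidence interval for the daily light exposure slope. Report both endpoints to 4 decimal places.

(2.4318, 3.8162)

MSE = SSE/(n − 2) = 31670/83 = 381.566.
SE(b₁) = √(MSE/Sₓₓ) = √(381.566/3150.5) = 0.348013.
df = n − 2 = 83.
t* = t_{0.025, 83} = 1.98896.
Margin = t* × SE = 1.98896 × 0.348013 = 0.692184.
CI: 3.124 ± 0.692184 → (2.4318, 3.8162).
With 95% confidence, each one-unit increase in daily light exposure is associated with a change of between 2.4318 and 3.8162 cm in plant height.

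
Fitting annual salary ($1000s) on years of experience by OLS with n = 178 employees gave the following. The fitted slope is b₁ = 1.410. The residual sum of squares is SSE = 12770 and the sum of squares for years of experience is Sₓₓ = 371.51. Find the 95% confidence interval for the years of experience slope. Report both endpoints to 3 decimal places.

(0.538, 2.282)

MSE = SSE/(n − 2) = 12770/176 = 72.5568.
SE(b₁) = √(MSE/Sₓₓ) = √(72.5568/371.51) = 0.44193.
df = n − 2 = 176.
t* = t_{0.025, 176} = 1.973534.
Margin = t* × SE = 1.973534 × 0.44193 = 0.87216.
CI: 1.410 ± 0.87216 → (0.538, 2.282).
With 95% confidence, each one-unit increase in years of experience is associated with a change of between 0.538 and 2.282 $1000s in annual salary.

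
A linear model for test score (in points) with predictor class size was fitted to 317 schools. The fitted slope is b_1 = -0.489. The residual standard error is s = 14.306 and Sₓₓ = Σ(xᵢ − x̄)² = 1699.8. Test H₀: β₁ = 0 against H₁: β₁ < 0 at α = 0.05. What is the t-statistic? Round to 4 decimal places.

SE(b_1) = s/√Sₓₓ = 14.306/√1699.8 = 0.346992.
t = -0.489 / 0.346992 = -1.4093.
df = n − 2 = 315.
One-sided p ≈ 0.0799, which is ≥ 0.05, so fail to reject H₀.
The data do not give significant evidence that the true slope on class size is negative.

t = -1.4093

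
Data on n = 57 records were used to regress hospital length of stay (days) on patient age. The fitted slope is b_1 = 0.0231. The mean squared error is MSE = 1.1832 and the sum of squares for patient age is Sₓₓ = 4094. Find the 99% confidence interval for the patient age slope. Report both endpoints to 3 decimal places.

SE(b_1) = √(MSE/Sₓₓ) = √(1.1832/4094) = 0.0170002.
df = n − 2 = 55.
t* = t_{0.005, 55} = 2.668216.
Margin = t* × SE = 2.668216 × 0.0170002 = 0.04536.
CI: 0.0231 ± 0.04536 → (-0.022, 0.068).
With 99% confidence, each one-unit increase in patient age is associated with a change of between -0.022 and 0.068 days in hospital length of stay.

(-0.022, 0.068)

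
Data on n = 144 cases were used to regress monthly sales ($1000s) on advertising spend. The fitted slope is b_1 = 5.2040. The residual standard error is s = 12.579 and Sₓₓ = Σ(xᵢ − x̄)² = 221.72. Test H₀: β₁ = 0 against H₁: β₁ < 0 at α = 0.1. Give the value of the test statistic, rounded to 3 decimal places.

SE(b_1) = s/√Sₓₓ = 12.579/√221.72 = 0.84478.
t = 5.2040 / 0.84478 = 6.160.
df = n − 2 = 142.
One-sided p ≈ 1.0000, which is ≥ 0.1, so fail to reject H₀.
The data do not give significant evidence that the true slope on advertising spend is negative.

t = 6.160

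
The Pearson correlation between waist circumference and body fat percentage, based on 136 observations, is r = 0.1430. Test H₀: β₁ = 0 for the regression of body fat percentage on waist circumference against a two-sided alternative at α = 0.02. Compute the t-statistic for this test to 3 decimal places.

t = 1.673

t = r·√(n − 2)/√(1 − r²) = 0.1430·√134/√0.979551 = 1.673.
df = n − 2 = 134.
Two-sided p ≈ 0.0968, which is ≥ 0.02, so fail to reject H₀.
The data do not give significant evidence of a linear association between waist circumference and body fat percentage.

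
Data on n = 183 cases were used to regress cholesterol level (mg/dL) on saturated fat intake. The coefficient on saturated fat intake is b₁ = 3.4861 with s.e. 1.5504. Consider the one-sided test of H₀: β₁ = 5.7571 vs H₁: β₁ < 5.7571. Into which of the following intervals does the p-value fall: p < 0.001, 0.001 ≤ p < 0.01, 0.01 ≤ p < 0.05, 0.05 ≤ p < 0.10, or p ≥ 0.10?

t = (3.4861 − 5.7571) / 1.5504 = -1.465.
df = n − 2 = 183 − 2 = 181.
One-sided p = P(T_{181} < t) ≈ 0.0724.
So 0.05 ≤ p < 0.10.

0.05 ≤ p < 0.10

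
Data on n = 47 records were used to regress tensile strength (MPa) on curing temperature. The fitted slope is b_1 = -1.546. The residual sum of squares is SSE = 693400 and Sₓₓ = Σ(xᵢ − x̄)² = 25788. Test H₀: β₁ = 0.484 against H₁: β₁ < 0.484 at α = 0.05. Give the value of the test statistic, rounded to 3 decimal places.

MSE = SSE/(n − 2) = 693400/45 = 15408.9.
SE(b_1) = √(MSE/Sₓₓ) = √(15408.9/25788) = 0.772995.
t = (-1.546 − 0.484) / 0.772995 = -2.626.
df = n − 2 = 45.
One-sided p ≈ 0.0059, which is < 0.05, so reject H₀.
There is evidence that the true slope on curing temperature is below 0.484 MPa per unit.

t = -2.626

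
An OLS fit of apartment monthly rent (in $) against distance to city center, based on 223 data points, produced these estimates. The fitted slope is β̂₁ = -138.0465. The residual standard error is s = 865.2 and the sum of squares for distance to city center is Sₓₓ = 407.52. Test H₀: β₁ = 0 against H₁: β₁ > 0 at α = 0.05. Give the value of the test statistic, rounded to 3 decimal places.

SE(β̂₁) = s/√Sₓₓ = 865.2/√407.52 = 42.859.
t = -138.0465 / 42.859 = -3.221.
df = n − 2 = 221.
One-sided p ≈ 0.9993, which is ≥ 0.05, so fail to reject H₀.
The data do not give significant evidence that the true slope on distance to city center is positive.

t = -3.221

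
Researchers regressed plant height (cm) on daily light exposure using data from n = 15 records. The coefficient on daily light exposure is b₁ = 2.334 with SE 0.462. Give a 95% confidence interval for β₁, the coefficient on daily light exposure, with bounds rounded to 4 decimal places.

df = n − 2 = 15 − 2 = 13.
t* = t_{0.025, 13} = 2.160369.
Margin = t* × SE = 2.160369 × 0.462 = 0.998090.
CI: 2.334 ± 0.998090 → (1.3359, 3.3321).
With 95% confidence, each one-unit increase in daily light exposure is associated with a change of between 1.3359 and 3.3321 cm in plant height.

(1.3359, 3.3321)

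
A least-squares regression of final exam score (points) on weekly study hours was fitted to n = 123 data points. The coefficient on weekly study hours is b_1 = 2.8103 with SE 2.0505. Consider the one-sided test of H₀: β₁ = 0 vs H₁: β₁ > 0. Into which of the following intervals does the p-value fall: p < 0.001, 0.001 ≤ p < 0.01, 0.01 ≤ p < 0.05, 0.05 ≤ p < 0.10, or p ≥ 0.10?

t = 2.8103 / 2.0505 = 1.371.
df = n − 2 = 123 − 2 = 121.
One-sided p = P(T_{121} > t) ≈ 0.0865.
So 0.05 ≤ p < 0.10.

0.05 ≤ p < 0.10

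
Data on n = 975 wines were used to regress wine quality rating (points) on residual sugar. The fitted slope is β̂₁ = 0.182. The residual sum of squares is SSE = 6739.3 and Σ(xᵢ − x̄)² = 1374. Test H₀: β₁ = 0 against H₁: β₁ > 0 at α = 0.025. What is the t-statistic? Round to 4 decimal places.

t = 2.5634

MSE = SSE/(n − 2) = 6739.3/973 = 6.92631.
SE(β̂₁) = √(MSE/Sₓₓ) = √(6.92631/1374) = 0.0709999.
t = 0.182 / 0.0709999 = 2.5634.
df = n − 2 = 973.
One-sided p ≈ 0.0053, which is < 0.025, so reject H₀.
There is evidence that the true slope on residual sugar is positive.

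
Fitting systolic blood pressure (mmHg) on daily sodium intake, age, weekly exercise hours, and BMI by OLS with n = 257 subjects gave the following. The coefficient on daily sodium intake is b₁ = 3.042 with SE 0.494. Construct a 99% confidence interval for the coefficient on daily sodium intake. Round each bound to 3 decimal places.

(1.760, 4.324)

df = n − k − 1 = 257 − 4 − 1 = 252.
t* = t_{0.005, 252} = 2.595479.
Margin = t* × SE = 2.595479 × 0.494 = 1.28217.
CI: 3.042 ± 1.28217 → (1.760, 4.324).
With 99% confidence, each one-unit increase in daily sodium intake is associated with a change of between 1.760 and 4.324 mmHg in systolic blood pressure, holding the other predictors fixed.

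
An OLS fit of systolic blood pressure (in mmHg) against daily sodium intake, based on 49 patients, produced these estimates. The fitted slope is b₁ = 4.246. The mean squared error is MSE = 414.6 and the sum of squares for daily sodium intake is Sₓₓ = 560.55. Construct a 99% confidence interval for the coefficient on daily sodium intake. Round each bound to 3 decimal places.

(1.937, 6.555)

SE(b₁) = √(MSE/Sₓₓ) = √(414.6/560.55) = 0.860018.
df = n − 2 = 47.
t* = t_{0.005, 47} = 2.684556.
Margin = t* × SE = 2.684556 × 0.860018 = 2.30877.
CI: 4.246 ± 2.30877 → (1.937, 6.555).
With 99% confidence, each one-unit increase in daily sodium intake is associated with a change of between 1.937 and 6.555 mmHg in systolic blood pressure.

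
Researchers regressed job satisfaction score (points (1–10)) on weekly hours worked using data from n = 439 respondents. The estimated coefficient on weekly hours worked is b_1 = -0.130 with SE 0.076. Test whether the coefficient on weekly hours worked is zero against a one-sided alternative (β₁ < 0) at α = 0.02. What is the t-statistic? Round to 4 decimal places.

t = -1.7105

H₀: β₁ = 0 vs H₁: β₁ < 0.
t = (b_1 − β₁⁰)/SE = -0.130 / 0.076 = -1.7105.
df = n − 2 = 439 − 2 = 437.
One-sided p ≈ 0.0439, which is ≥ 0.02, so fail to reject H₀.
The data do not give significant evidence that the true slope on weekly hours worked is negative.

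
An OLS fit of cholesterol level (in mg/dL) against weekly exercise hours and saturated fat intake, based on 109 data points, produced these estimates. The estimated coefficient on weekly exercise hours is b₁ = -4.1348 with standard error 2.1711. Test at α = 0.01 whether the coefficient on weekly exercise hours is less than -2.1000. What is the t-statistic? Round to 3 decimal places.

t = -0.937

H₀: β₁ = -2.1000 vs H₁: β₁ < -2.1000.
t = (b₁ − β₁⁰)/SE = (-4.1348 − (-2.1000)) / 2.1711 = -0.937.
df = n − k − 1 = 109 − 2 − 1 = 106.
One-sided p ≈ 0.1754, which is ≥ 0.01, so fail to reject H₀.
The data do not give significant evidence that the true slope on weekly exercise hours is below -2.1000 mg/dL per unit, holding the other predictors fixed.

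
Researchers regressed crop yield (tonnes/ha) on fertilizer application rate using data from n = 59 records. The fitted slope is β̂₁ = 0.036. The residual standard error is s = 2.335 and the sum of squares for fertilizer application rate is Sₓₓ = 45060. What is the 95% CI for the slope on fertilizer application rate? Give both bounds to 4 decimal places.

(0.0140, 0.0580)

SE(β̂₁) = s/√Sₓₓ = 2.335/√45060 = 0.011.
df = n − 2 = 57.
t* = t_{0.025, 57} = 2.002465.
Margin = t* × SE = 2.002465 × 0.011 = 0.022027.
CI: 0.036 ± 0.022027 → (0.0140, 0.0580).
With 95% confidence, each one-unit increase in fertilizer application rate is associated with a change of between 0.0140 and 0.0580 tonnes/ha in crop yield.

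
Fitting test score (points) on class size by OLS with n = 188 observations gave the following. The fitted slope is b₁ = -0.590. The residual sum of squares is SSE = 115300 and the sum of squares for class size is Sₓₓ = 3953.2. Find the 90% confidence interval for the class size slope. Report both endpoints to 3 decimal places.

MSE = SSE/(n − 2) = 115300/186 = 619.892.
SE(b₁) = √(MSE/Sₓₓ) = √(619.892/3953.2) = 0.39599.
df = n − 2 = 186.
t* = t_{0.05, 186} = 1.653087.
Margin = t* × SE = 1.653087 × 0.39599 = 0.65461.
CI: -0.590 ± 0.65461 → (-1.245, 0.065).
With 90% confidence, each one-unit increase in class size is associated with a change of between -1.245 and 0.065 points in test score.

(-1.245, 0.065)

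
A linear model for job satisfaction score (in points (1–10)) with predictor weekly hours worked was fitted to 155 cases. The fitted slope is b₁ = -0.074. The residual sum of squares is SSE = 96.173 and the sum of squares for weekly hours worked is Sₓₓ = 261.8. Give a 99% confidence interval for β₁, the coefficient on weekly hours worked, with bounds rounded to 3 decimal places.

(-0.202, 0.054)

MSE = SSE/(n − 2) = 96.173/153 = 0.628582.
SE(b₁) = √(MSE/Sₓₓ) = √(0.628582/261.8) = 0.049.
df = n − 2 = 153.
t* = t_{0.005, 153} = 2.608344.
Margin = t* × SE = 2.608344 × 0.049 = 0.12781.
CI: -0.074 ± 0.12781 → (-0.202, 0.054).
With 99% confidence, each one-unit increase in weekly hours worked is associated with a change of between -0.202 and 0.054 points (1–10) in job satisfaction score.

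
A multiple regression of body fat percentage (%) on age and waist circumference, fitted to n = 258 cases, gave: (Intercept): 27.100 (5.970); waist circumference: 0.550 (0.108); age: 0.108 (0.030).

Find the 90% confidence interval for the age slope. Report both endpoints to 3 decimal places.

(0.058, 0.158)

Read off: b = 0.108, SE = 0.030 for age.
df = n − k − 1 = 258 − 2 − 1 = 255.
t* = t_{0.05, 255} = 1.650851.
Margin = t* × SE = 1.650851 × 0.030 = 0.04953.
CI: 0.108 ± 0.04953 → (0.058, 0.158).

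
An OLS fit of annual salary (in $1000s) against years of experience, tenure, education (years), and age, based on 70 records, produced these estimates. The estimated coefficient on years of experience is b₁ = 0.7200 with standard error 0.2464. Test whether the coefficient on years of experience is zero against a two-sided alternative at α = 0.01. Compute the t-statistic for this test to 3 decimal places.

t = 2.922

H₀: β₁ = 0 vs H₁: β₁ ≠ 0.
t = (b₁ − β₁⁰)/SE = 0.7200 / 0.2464 = 2.922.
df = n − k − 1 = 70 − 4 − 1 = 65.
Two-sided p ≈ 0.0048, which is < 0.01, so reject H₀.
There is evidence that years of experience is associated with annual salary, holding the other predictors fixed.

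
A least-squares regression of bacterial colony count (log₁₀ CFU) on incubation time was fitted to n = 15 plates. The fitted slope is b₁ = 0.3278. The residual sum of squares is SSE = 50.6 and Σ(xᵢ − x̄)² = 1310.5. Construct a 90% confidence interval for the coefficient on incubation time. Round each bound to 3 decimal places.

(0.231, 0.424)

MSE = SSE/(n − 2) = 50.6/13 = 3.89231.
SE(b₁) = √(MSE/Sₓₓ) = √(3.89231/1310.5) = 0.0544986.
df = n − 2 = 13.
t* = t_{0.05, 13} = 1.770933.
Margin = t* × SE = 1.770933 × 0.0544986 = 0.09651.
CI: 0.3278 ± 0.09651 → (0.231, 0.424).
With 90% confidence, each one-unit increase in incubation time is associated with a change of between 0.231 and 0.424 log₁₀ CFU in bacterial colony count.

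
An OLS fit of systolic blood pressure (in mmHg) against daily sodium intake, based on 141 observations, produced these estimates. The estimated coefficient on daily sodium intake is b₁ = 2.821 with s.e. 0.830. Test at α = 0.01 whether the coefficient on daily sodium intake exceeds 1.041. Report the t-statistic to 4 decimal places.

H₀: β₁ = 1.041 vs H₁: β₁ > 1.041.
t = (b₁ − β₁⁰)/SE = (2.821 − 1.041) / 0.830 = 2.1446.
df = n − 2 = 141 − 2 = 139.
One-sided p ≈ 0.0169, which is ≥ 0.01, so fail to reject H₀.
The data do not give significant evidence that the true slope on daily sodium intake exceeds 1.041 mmHg per unit.

t = 2.1446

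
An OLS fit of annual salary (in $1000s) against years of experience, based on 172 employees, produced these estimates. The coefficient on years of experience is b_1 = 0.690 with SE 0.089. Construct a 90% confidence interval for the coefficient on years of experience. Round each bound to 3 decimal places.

df = n − 2 = 172 − 2 = 170.
t* = t_{0.05, 170} = 1.653866.
Margin = t* × SE = 1.653866 × 0.089 = 0.14719.
CI: 0.690 ± 0.14719 → (0.543, 0.837).
With 90% confidence, each one-unit increase in years of experience is associated with a change of between 0.543 and 0.837 $1000s in annual salary.

(0.543, 0.837)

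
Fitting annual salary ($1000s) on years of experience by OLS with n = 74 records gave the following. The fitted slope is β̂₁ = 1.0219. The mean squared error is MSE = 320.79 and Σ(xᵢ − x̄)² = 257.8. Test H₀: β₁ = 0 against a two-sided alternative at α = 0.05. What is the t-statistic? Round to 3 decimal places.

SE(β̂₁) = √(MSE/Sₓₓ) = √(320.79/257.8) = 1.1155.
t = 1.0219 / 1.1155 = 0.916.
df = n − 2 = 72.
Two-sided p ≈ 0.3627, which is ≥ 0.05, so fail to reject H₀.
The data do not give significant evidence of an association between years of experience and annual salary.

t = 0.916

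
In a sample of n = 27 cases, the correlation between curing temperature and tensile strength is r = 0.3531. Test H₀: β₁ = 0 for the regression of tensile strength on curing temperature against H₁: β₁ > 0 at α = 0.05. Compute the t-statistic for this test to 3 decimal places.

t = r·√(n − 2)/√(1 − r²) = 0.3531·√25/√0.87532 = 1.887.
df = n − 2 = 25.
One-sided p ≈ 0.0354, which is < 0.05, so reject H₀.
There is evidence of a linear association between curing temperature and tensile strength.

t = 1.887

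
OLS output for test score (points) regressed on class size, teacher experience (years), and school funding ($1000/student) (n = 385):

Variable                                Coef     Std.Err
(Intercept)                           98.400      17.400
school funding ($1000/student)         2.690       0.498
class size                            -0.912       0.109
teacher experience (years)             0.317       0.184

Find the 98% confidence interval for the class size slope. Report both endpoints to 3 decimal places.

(-1.167, -0.657)

Read off: b = -0.912, SE = 0.109 for class size.
df = n − k − 1 = 385 − 3 − 1 = 381.
t* = t_{0.01, 381} = 2.336175.
Margin = t* × SE = 2.336175 × 0.109 = 0.25464.
CI: -0.912 ± 0.25464 → (-1.167, -0.657).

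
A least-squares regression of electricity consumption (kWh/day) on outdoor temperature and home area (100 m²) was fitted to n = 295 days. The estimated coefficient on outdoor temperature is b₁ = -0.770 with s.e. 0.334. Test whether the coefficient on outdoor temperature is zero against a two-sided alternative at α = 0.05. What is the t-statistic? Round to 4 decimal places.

t = -2.3054

H₀: β₁ = 0 vs H₁: β₁ ≠ 0.
t = (b₁ − β₁⁰)/SE = -0.770 / 0.334 = -2.3054.
df = n − k − 1 = 295 − 2 − 1 = 292.
Two-sided p ≈ 0.0218, which is < 0.05, so reject H₀.
There is evidence that outdoor temperature is associated with electricity consumption, holding the other predictors fixed.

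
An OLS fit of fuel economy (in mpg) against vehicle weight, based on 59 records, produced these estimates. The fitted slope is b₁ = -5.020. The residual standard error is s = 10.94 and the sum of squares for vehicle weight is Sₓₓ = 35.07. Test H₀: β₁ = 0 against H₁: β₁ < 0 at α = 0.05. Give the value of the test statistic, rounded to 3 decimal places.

SE(b₁) = s/√Sₓₓ = 10.94/√35.07 = 1.84735.
t = -5.020 / 1.84735 = -2.717.
df = n − 2 = 57.
One-sided p ≈ 0.0043, which is < 0.05, so reject H₀.
There is evidence that the true slope on vehicle weight is negative.

t = -2.717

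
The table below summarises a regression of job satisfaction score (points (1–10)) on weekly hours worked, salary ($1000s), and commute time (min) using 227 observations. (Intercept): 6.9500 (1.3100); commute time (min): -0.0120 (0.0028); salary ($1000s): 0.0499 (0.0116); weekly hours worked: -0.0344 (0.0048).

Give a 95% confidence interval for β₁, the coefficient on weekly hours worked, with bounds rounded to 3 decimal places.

(-0.044, -0.025)

Read off: b = -0.0344, SE = 0.0048 for weekly hours worked.
df = n − k − 1 = 227 − 3 − 1 = 223.
t* = t_{0.025, 223} = 1.970659.
Margin = t* × SE = 1.970659 × 0.0048 = 0.00946.
CI: -0.0344 ± 0.00946 → (-0.044, -0.025).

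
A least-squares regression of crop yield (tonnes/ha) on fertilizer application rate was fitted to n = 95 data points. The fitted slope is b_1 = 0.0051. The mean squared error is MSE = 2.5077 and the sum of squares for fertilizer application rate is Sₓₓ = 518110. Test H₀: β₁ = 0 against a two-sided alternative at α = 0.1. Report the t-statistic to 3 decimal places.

t = 2.318

SE(b_1) = √(MSE/Sₓₓ) = √(2.5077/518110) = 0.00220002.
t = 0.0051 / 0.00220002 = 2.318.
df = n − 2 = 93.
Two-sided p ≈ 0.0226, which is < 0.1, so reject H₀.
There is evidence that fertilizer application rate is associated with crop yield.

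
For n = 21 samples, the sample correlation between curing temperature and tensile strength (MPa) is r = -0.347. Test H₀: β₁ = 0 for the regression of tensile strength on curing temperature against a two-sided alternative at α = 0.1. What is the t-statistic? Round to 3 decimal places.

t = r·√(n − 2)/√(1 − r²) = -0.347·√19/√0.879591 = -1.613.
df = n − 2 = 19.
Two-sided p ≈ 0.1233, which is ≥ 0.1, so fail to reject H₀.
The data do not give significant evidence of a linear association between curing temperature and tensile strength.

t = -1.613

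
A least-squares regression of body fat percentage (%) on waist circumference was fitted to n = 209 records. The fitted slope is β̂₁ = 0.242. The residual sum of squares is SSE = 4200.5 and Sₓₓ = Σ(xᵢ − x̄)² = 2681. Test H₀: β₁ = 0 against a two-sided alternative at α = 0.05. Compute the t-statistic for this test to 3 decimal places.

MSE = SSE/(n − 2) = 4200.5/207 = 20.2923.
SE(β̂₁) = √(MSE/Sₓₓ) = √(20.2923/2681) = 0.0869995.
t = 0.242 / 0.0869995 = 2.782.
df = n − 2 = 207.
Two-sided p ≈ 0.0059, which is < 0.05, so reject H₀.
There is evidence that waist circumference is associated with body fat percentage.

t = 2.782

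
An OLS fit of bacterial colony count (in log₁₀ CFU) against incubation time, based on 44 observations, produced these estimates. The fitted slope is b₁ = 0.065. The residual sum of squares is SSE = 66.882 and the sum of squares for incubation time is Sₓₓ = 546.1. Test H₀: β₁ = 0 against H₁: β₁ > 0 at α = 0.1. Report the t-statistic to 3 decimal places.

t = 1.204

MSE = SSE/(n − 2) = 66.882/42 = 1.59243.
SE(b₁) = √(MSE/Sₓₓ) = √(1.59243/546.1) = 0.054.
t = 0.065 / 0.054 = 1.204.
df = n − 2 = 42.
One-sided p ≈ 0.1177, which is ≥ 0.1, so fail to reject H₀.
The data do not give significant evidence that the true slope on incubation time is positive.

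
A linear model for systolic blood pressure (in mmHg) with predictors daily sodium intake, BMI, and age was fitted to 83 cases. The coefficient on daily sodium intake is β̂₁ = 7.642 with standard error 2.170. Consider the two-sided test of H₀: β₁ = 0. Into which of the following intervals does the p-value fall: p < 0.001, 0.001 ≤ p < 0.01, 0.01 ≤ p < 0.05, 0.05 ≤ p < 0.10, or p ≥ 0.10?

p < 0.001

t = 7.642 / 2.170 = 3.522.
df = n − k − 1 = 83 − 3 − 1 = 79.
Two-sided p = 2·P(T_{79} > |t|) ≈ 0.0007.
So p < 0.001.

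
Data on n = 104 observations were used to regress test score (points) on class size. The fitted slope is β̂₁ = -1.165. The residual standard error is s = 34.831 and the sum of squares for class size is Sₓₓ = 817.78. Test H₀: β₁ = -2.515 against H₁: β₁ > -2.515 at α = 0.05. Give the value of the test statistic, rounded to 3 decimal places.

SE(β̂₁) = s/√Sₓₓ = 34.831/√817.78 = 1.218.
t = (-1.165 − (-2.515)) / 1.218 = 1.108.
df = n − 2 = 102.
One-sided p ≈ 0.1352, which is ≥ 0.05, so fail to reject H₀.
The data do not give significant evidence that the true slope on class size exceeds -2.515 points per unit.

t = 1.108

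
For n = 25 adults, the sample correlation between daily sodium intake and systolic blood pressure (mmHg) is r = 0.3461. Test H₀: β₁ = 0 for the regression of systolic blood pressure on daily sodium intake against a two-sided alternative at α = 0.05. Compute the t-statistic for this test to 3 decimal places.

t = 1.769

t = r·√(n − 2)/√(1 − r²) = 0.3461·√23/√0.880215 = 1.769.
df = n − 2 = 23.
Two-sided p ≈ 0.0901, which is ≥ 0.05, so fail to reject H₀.
The data do not give significant evidence of a linear association between daily sodium intake and systolic blood pressure.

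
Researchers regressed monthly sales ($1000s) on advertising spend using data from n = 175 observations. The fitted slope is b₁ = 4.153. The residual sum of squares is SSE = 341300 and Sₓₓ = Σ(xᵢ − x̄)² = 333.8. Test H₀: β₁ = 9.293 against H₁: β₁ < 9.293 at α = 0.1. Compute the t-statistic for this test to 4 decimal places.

t = -2.1143

MSE = SSE/(n − 2) = 341300/173 = 1972.83.
SE(b₁) = √(MSE/Sₓₓ) = √(1972.83/333.8) = 2.43109.
t = (4.153 − 9.293) / 2.43109 = -2.1143.
df = n − 2 = 173.
One-sided p ≈ 0.0180, which is < 0.1, so reject H₀.
There is evidence that the true slope on advertising spend is below 9.293 $1000s per unit.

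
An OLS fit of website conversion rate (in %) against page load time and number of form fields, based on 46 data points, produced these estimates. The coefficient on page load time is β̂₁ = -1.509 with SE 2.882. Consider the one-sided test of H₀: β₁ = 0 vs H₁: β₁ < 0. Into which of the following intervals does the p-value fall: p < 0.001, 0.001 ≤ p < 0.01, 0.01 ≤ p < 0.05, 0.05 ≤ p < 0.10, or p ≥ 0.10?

p ≥ 0.10

t = -1.509 / 2.882 = -0.524.
df = n − k − 1 = 46 − 2 − 1 = 43.
One-sided p = P(T_{43} < t) ≈ 0.3016.
So p ≥ 0.10.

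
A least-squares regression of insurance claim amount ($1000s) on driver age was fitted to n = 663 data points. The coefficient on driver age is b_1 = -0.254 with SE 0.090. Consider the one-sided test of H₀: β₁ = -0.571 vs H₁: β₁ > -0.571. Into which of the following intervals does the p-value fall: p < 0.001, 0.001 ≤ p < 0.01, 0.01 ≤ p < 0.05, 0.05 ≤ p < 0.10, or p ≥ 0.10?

p < 0.001

t = (-0.254 − (-0.571)) / 0.090 = 3.522.
df = n − 2 = 663 − 2 = 661.
One-sided p = P(T_{661} > t) ≈ 0.0002.
So p < 0.001.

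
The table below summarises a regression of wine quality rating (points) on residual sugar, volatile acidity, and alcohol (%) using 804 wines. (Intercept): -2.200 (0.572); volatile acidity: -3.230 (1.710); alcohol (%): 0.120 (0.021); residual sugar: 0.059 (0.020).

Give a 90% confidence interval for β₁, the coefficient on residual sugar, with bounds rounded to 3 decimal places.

(0.026, 0.092)

Read off: b = 0.059, SE = 0.020 for residual sugar.
df = n − k − 1 = 804 − 3 − 1 = 800.
t* = t_{0.05, 800} = 1.646761.
Margin = t* × SE = 1.646761 × 0.020 = 0.03294.
CI: 0.059 ± 0.03294 → (0.026, 0.092).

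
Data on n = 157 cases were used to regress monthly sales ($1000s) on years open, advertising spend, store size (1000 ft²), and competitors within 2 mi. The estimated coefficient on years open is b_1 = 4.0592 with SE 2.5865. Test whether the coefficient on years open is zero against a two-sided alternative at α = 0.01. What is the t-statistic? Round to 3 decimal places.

H₀: β₁ = 0 vs H₁: β₁ ≠ 0.
t = (b_1 − β₁⁰)/SE = 4.0592 / 2.5865 = 1.569.
df = n − k − 1 = 157 − 4 − 1 = 152.
Two-sided p ≈ 0.1186, which is ≥ 0.01, so fail to reject H₀.
The data do not give significant evidence of an association between years open and monthly sales, after adjusting for the other predictors.

t = 1.569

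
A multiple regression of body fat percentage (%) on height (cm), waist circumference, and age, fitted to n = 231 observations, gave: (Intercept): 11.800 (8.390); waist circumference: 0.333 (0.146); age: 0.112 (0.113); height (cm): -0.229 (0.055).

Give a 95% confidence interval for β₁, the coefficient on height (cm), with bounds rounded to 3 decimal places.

Read off: b = -0.229, SE = 0.055 for height (cm).
df = n − k − 1 = 231 − 3 − 1 = 227.
t* = t_{0.025, 227} = 1.97047.
Margin = t* × SE = 1.97047 × 0.055 = 0.10838.
CI: -0.229 ± 0.10838 → (-0.337, -0.121).

(-0.337, -0.121)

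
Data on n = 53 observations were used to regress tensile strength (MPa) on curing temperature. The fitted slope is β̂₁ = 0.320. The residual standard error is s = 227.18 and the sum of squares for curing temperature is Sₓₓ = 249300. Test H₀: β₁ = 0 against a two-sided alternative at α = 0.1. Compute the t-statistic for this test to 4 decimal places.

t = 0.7033

SE(β̂₁) = s/√Sₓₓ = 227.18/√249300 = 0.454997.
t = 0.320 / 0.454997 = 0.7033.
df = n − 2 = 51.
Two-sided p ≈ 0.4851, which is ≥ 0.1, so fail to reject H₀.
The data do not give significant evidence of an association between curing temperature and tensile strength.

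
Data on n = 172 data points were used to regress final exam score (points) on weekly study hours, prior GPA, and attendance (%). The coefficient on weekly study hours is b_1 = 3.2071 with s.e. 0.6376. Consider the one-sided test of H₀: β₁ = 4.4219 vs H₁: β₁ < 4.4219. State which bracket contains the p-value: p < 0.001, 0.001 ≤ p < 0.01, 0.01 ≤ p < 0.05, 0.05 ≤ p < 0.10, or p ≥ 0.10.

t = (3.2071 − 4.4219) / 0.6376 = -1.905.
df = n − k − 1 = 172 − 3 − 1 = 168.
One-sided p = P(T_{168} < t) ≈ 0.0292.
So 0.01 ≤ p < 0.05.

0.01 ≤ p < 0.05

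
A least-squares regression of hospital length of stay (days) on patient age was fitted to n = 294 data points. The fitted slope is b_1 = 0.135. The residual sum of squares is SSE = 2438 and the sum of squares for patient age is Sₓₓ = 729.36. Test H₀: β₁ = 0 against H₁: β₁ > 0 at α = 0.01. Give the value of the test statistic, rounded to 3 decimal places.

t = 1.262

MSE = SSE/(n − 2) = 2438/292 = 8.34932.
SE(b_1) = √(MSE/Sₓₓ) = √(8.34932/729.36) = 0.106993.
t = 0.135 / 0.106993 = 1.262.
df = n − 2 = 292.
One-sided p ≈ 0.1040, which is ≥ 0.01, so fail to reject H₀.
The data do not give significant evidence that the true slope on patient age is positive.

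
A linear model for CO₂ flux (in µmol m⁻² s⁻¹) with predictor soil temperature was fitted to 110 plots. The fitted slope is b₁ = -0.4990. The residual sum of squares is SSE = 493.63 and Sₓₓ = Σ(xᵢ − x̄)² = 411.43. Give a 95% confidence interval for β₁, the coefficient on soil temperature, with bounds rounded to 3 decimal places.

(-0.708, -0.290)

MSE = SSE/(n − 2) = 493.63/108 = 4.57065.
SE(b₁) = √(MSE/Sₓₓ) = √(4.57065/411.43) = 0.1054.
df = n − 2 = 108.
t* = t_{0.025, 108} = 1.982173.
Margin = t* × SE = 1.982173 × 0.1054 = 0.20892.
CI: -0.4990 ± 0.20892 → (-0.708, -0.290).
With 95% confidence, each one-unit increase in soil temperature is associated with a change of between -0.708 and -0.290 µmol m⁻² s⁻¹ in CO₂ flux.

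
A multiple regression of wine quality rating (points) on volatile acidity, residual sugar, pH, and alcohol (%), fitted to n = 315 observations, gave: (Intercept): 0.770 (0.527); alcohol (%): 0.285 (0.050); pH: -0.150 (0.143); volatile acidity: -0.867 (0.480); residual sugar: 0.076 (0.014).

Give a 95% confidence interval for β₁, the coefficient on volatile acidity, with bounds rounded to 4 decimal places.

Read off: b = -0.867, SE = 0.480 for volatile acidity.
df = n − k − 1 = 315 − 4 − 1 = 310.
t* = t_{0.025, 310} = 1.967646.
Margin = t* × SE = 1.967646 × 0.480 = 0.944470.
CI: -0.867 ± 0.944470 → (-1.8115, 0.0775).

(-1.8115, 0.0775)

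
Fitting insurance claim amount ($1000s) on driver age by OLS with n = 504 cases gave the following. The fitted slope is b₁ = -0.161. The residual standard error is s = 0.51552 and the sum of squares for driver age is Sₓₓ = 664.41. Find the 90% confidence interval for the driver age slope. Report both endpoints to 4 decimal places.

SE(b₁) = s/√Sₓₓ = 0.51552/√664.41 = 0.0199999.
df = n − 2 = 502.
t* = t_{0.05, 502} = 1.647895.
Margin = t* × SE = 1.647895 × 0.0199999 = 0.032958.
CI: -0.161 ± 0.032958 → (-0.1940, -0.1280).
With 90% confidence, each one-unit increase in driver age is associated with a change of between -0.1940 and -0.1280 $1000s in insurance claim amount.

(-0.1940, -0.1280)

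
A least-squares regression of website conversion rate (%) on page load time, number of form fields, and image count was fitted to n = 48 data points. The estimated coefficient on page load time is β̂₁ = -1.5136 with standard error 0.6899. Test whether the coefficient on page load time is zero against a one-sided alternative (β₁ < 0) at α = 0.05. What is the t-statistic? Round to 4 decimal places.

H₀: β₁ = 0 vs H₁: β₁ < 0.
t = (β̂₁ − β₁⁰)/SE = -1.5136 / 0.6899 = -2.1939.
df = n − k − 1 = 48 − 3 − 1 = 44.
One-sided p ≈ 0.0168, which is < 0.05, so reject H₀.
There is evidence that the true slope on page load time is negative, holding the other predictors fixed.

t = -2.1939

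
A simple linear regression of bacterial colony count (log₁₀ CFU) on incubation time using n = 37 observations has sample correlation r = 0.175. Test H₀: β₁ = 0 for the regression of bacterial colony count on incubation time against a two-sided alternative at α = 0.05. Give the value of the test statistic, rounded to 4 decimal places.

t = 1.0515

t = r·√(n − 2)/√(1 − r²) = 0.175·√35/√0.969375 = 1.0515.
df = n − 2 = 35.
Two-sided p ≈ 0.3002, which is ≥ 0.05, so fail to reject H₀.
The data do not give significant evidence of a linear association between incubation time and bacterial colony count.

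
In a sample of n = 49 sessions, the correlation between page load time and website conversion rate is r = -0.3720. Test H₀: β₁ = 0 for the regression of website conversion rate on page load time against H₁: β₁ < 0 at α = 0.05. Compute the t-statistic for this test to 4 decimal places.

t = -2.7475

t = r·√(n − 2)/√(1 − r²) = -0.3720·√47/√0.861616 = -2.7475.
df = n − 2 = 47.
One-sided p ≈ 0.0042, which is < 0.05, so reject H₀.
There is evidence of a linear association between page load time and website conversion rate.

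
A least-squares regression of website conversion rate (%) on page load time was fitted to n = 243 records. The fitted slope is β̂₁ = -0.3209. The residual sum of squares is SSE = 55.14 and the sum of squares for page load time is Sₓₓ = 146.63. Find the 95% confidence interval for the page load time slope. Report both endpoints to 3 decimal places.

MSE = SSE/(n − 2) = 55.14/241 = 0.228797.
SE(β̂₁) = √(MSE/Sₓₓ) = √(0.228797/146.63) = 0.0395015.
df = n − 2 = 241.
t* = t_{0.025, 241} = 1.969856.
Margin = t* × SE = 1.969856 × 0.0395015 = 0.07781.
CI: -0.3209 ± 0.07781 → (-0.399, -0.243).
With 95% confidence, each one-unit increase in page load time is associated with a change of between -0.399 and -0.243 % in website conversion rate.

(-0.399, -0.243)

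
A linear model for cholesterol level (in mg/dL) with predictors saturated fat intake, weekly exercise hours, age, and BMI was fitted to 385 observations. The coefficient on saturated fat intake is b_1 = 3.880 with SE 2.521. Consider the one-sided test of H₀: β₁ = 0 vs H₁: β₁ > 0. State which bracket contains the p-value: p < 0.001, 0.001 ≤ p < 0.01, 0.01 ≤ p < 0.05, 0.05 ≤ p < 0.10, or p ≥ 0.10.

0.05 ≤ p < 0.10

t = 3.880 / 2.521 = 1.539.
df = n − k − 1 = 385 − 4 − 1 = 380.
One-sided p = P(T_{380} > t) ≈ 0.0623.
So 0.05 ≤ p < 0.10.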